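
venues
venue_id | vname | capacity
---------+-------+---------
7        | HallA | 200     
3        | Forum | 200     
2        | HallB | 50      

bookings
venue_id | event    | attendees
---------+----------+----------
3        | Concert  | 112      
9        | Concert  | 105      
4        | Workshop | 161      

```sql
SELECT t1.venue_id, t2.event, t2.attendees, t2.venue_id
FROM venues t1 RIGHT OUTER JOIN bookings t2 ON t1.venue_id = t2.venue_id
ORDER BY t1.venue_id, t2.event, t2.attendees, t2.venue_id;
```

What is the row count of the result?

3

RIGHT JOIN keeps every row from `bookings`; unmatched rows get NULL for `venues`'s columns.
Matching on t1.venue_id = t2.venue_id.
Matched pairs: 1; unmatched t2 rows kept: 2.
Total: 1 matched + 2 padded = 3 rows.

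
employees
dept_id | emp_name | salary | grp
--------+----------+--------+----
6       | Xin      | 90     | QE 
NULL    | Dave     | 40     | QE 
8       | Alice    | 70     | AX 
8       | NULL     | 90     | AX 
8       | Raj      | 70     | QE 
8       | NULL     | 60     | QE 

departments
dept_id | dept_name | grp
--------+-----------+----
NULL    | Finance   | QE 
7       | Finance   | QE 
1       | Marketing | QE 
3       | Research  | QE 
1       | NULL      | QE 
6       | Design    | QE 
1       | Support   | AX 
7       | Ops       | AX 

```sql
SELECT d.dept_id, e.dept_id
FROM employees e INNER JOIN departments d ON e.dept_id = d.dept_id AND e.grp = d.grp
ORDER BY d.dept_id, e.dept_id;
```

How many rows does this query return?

1

INNER JOIN keeps only pairs where the ON condition holds.
Matching on e.dept_id = d.dept_id AND e.grp = d.grp. A NULL in a compared column never satisfies the condition.
Matched pairs: 1.
Total: 1 rows.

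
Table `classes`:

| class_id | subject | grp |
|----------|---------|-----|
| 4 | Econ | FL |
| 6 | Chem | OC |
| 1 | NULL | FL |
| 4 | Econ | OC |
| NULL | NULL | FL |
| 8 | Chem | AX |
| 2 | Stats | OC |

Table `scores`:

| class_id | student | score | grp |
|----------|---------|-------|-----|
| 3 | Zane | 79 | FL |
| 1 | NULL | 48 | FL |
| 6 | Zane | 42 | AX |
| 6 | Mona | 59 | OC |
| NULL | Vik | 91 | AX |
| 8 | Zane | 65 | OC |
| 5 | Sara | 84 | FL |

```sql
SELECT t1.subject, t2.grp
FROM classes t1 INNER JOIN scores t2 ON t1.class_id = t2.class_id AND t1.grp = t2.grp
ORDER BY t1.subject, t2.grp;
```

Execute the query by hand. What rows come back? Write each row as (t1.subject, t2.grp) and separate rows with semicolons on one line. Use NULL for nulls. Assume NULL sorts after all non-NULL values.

(Chem, OC); (NULL, FL)

INNER JOIN keeps only pairs where the ON condition holds.
Matching on t1.class_id = t2.class_id AND t1.grp = t2.grp. A NULL in a compared column never satisfies the condition.
Matched pairs: 2.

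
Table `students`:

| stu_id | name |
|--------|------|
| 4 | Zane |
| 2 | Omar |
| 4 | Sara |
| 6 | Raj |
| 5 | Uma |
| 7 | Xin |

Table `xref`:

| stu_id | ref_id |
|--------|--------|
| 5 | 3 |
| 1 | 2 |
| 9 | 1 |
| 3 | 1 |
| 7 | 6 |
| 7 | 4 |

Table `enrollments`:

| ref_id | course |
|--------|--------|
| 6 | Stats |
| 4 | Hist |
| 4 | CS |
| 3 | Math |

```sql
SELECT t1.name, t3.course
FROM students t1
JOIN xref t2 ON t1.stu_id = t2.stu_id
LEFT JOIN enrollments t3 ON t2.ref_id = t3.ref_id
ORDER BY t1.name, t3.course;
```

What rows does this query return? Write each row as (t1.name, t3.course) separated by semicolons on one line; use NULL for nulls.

(Uma, Math); (Xin, CS); (Xin, Hist); (Xin, Stats)

Evaluate left to right. First `students t1 INNER JOIN xref t2` on stu_id: 3 row(s).
Then LEFT JOIN `enrollments t3` on ref_id: each of those 3 rows is kept; rows whose t2.ref_id has no match in t3 get NULL for t3's columns.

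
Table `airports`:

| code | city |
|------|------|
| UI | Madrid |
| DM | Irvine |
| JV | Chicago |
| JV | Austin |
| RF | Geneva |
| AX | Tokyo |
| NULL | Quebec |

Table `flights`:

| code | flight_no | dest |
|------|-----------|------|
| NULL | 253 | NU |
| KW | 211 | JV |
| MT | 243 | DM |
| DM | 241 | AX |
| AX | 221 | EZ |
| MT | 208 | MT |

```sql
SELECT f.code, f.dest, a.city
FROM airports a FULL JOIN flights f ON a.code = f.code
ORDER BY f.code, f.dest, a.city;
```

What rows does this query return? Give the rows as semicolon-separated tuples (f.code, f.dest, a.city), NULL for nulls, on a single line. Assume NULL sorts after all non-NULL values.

FULL OUTER JOIN keeps every row from both sides; unmatched rows get NULL for the other side's columns.
Matching on a.code = f.code. A NULL in a compared column never satisfies the condition.
- code=UI: no f row matches, row kept with f columns NULL.
- code=DM: 1 matching f row(s), so 1 row(s) emitted.
- code=JV: no f row matches, row kept with f columns NULL.
- code=JV: no f row matches, row kept with f columns NULL.
- code=RF: no f row matches, row kept with f columns NULL.
- code=AX: 1 matching f row(s), so 1 row(s) emitted.
- code=NULL: no f row matches, row kept with f columns NULL.
- plus 4 unmatched f row(s), each kept with NULL a columns.

(AX, EZ, Tokyo); (DM, AX, Irvine); (KW, JV, NULL); (MT, DM, NULL); (MT, MT, NULL); (NULL, NU, NULL); (NULL, NULL, Austin); (NULL, NULL, Chicago); (NULL, NULL, Geneva); (NULL, NULL, Madrid); (NULL, NULL, Quebec)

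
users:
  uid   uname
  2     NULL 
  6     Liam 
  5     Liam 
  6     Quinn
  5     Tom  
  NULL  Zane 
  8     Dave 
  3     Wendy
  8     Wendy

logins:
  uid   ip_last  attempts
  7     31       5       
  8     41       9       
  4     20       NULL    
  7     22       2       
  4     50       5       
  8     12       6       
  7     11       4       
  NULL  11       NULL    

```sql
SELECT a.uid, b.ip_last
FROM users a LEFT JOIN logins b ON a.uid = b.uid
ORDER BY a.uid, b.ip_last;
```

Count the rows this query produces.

LEFT JOIN keeps every row from `users`; unmatched rows get NULL for `logins`'s columns.
Matching on a.uid = b.uid. A NULL in a compared column never satisfies the condition.
- a (uid=2) has no partner → padded with NULL.
- a (uid=6) has no partner → padded with NULL.
- a (uid=5) has no partner → padded with NULL.
- a (uid=6) has no partner → padded with NULL.
- a (uid=5) has no partner → padded with NULL.
- a (uid=NULL) has no partner → padded with NULL.
- a (uid=8) pairs with 2 row(s) of b.
- a (uid=3) has no partner → padded with NULL.
- a (uid=8) pairs with 2 row(s) of b.
Total: 4 matched + 7 padded = 11 rows.

11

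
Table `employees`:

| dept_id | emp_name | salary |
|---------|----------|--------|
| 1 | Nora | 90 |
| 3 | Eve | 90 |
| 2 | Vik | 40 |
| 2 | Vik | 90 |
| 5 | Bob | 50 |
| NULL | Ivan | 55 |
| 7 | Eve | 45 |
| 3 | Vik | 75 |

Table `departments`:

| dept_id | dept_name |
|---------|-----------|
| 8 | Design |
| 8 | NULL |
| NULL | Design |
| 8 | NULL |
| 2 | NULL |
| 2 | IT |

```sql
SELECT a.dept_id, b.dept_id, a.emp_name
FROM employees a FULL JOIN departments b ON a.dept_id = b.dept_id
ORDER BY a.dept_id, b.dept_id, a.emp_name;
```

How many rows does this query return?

FULL OUTER JOIN keeps every row from both sides; unmatched rows get NULL for the other side's columns.
Matching on a.dept_id = b.dept_id. A NULL in a compared column never satisfies the condition.
- a row (dept_id=1): no match → kept, b columns NULL.
- a row (dept_id=3): no match → kept, b columns NULL.
- a row (dept_id=2): matches 2 b row(s) → 2 output row(s).
- a row (dept_id=2): matches 2 b row(s) → 2 output row(s).
- a row (dept_id=5): no match → kept, b columns NULL.
- a row (dept_id=NULL): no match → kept, b columns NULL.
- a row (dept_id=7): no match → kept, b columns NULL.
- a row (dept_id=3): no match → kept, b columns NULL.
- 4 row(s) from b found no a partner → padded with NULL.
Total: 4 matched + 10 padded = 14 rows.

14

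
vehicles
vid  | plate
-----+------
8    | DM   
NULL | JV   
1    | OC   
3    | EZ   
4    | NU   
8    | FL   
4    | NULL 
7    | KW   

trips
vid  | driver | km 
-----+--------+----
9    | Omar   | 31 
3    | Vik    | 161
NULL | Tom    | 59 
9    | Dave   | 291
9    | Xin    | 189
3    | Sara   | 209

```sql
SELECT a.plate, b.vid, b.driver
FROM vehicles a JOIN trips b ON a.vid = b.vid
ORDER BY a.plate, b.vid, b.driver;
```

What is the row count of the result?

2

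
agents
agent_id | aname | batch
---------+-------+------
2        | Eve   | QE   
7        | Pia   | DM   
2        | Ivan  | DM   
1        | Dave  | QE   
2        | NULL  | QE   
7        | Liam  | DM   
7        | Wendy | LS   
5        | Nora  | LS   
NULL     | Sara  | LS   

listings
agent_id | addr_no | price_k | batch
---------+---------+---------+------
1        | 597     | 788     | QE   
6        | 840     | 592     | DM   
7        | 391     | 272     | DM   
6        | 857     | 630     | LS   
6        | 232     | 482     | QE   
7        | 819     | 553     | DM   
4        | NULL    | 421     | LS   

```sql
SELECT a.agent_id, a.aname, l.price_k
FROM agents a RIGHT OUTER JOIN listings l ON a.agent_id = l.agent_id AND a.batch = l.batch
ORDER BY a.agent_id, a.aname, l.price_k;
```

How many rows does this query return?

9

RIGHT JOIN keeps every row from `listings`; unmatched rows get NULL for `agents`'s columns.
Matching on a.agent_id = l.agent_id AND a.batch = l.batch. A NULL in a compared column never satisfies the condition.
- a (agent_id=2, batch=QE) has no partner in l.
- a (agent_id=7, batch=DM) pairs with 2 row(s) of l.
- a (agent_id=2, batch=DM) has no partner in l.
- a (agent_id=1, batch=QE) pairs with 1 row(s) of l.
- a (agent_id=2, batch=QE) has no partner in l.
- a (agent_id=7, batch=DM) pairs with 2 row(s) of l.
- a (agent_id=7, batch=LS) has no partner in l.
- a (agent_id=5, batch=LS) has no partner in l.
- a (agent_id=NULL, batch=LS) has no partner in l.
- plus 4 unmatched l row(s), each kept with NULL a columns.
Total: 5 matched + 4 padded = 9 rows.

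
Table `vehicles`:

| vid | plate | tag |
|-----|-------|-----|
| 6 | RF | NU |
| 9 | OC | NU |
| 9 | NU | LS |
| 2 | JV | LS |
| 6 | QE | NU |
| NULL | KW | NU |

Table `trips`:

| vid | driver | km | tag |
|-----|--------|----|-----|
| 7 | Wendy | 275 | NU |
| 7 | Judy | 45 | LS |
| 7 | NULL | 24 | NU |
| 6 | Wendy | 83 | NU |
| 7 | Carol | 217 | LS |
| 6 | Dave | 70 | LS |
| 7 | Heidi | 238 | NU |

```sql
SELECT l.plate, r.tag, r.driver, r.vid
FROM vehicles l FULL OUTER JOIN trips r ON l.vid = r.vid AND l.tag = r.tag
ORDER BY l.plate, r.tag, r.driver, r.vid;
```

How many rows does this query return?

12

FULL OUTER JOIN keeps every row from both sides; unmatched rows get NULL for the other side's columns.
Matching on l.vid = r.vid AND l.tag = r.tag. A NULL in a compared column never satisfies the condition.
Matched pairs: 2; unmatched l rows kept: 4; unmatched r rows kept: 6.
Total: 2 matched + 10 padded = 12 rows.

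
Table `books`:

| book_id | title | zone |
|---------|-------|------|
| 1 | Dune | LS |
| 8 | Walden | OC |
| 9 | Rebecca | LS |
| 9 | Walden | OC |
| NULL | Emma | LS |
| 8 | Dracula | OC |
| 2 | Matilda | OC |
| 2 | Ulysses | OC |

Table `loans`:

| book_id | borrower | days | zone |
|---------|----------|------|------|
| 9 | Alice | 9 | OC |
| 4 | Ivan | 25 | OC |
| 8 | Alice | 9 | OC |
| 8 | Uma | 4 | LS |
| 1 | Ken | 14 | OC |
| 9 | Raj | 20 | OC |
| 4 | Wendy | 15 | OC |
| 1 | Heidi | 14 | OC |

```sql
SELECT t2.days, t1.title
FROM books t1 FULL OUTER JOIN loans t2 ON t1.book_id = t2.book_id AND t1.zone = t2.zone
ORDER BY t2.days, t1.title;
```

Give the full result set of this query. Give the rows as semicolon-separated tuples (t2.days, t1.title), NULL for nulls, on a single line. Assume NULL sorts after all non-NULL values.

(4, NULL); (9, Dracula); (9, Walden); (9, Walden); (14, NULL); (14, NULL); (15, NULL); (20, Walden); (25, NULL); (NULL, Dune); (NULL, Emma); (NULL, Matilda); (NULL, Rebecca); (NULL, Ulysses)

FULL OUTER JOIN keeps every row from both sides; unmatched rows get NULL for the other side's columns.
Matching on t1.book_id = t2.book_id AND t1.zone = t2.zone. A NULL in a compared column never satisfies the condition.
- t1 row (book_id=1, zone=LS): no match → kept, t2 columns NULL.
- t1 row (book_id=8, zone=OC): matches 1 t2 row(s) → 1 output row(s).
- t1 row (book_id=9, zone=LS): no match → kept, t2 columns NULL.
- t1 row (book_id=9, zone=OC): matches 2 t2 row(s) → 2 output row(s).
- t1 row (book_id=NULL, zone=LS): no match → kept, t2 columns NULL.
- t1 row (book_id=8, zone=OC): matches 1 t2 row(s) → 1 output row(s).
- t1 row (book_id=2, zone=OC): no match → kept, t2 columns NULL.
- t1 row (book_id=2, zone=OC): no match → kept, t2 columns NULL.
- plus 5 unmatched t2 row(s), each kept with NULL t1 columns.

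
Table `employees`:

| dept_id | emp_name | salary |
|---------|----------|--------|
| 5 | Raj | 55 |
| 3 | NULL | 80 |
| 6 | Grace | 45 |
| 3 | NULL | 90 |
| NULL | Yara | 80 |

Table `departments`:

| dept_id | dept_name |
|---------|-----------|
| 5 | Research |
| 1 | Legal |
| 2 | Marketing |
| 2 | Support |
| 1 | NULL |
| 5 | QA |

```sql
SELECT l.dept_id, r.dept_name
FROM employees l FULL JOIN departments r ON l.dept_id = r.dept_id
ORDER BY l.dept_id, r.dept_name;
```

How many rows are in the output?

FULL OUTER JOIN keeps every row from both sides; unmatched rows get NULL for the other side's columns.
Matching on l.dept_id = r.dept_id. A NULL in a compared column never satisfies the condition.
Matched pairs: 2; unmatched l rows kept: 4; unmatched r rows kept: 4.
Total: 2 matched + 8 padded = 10 rows.

10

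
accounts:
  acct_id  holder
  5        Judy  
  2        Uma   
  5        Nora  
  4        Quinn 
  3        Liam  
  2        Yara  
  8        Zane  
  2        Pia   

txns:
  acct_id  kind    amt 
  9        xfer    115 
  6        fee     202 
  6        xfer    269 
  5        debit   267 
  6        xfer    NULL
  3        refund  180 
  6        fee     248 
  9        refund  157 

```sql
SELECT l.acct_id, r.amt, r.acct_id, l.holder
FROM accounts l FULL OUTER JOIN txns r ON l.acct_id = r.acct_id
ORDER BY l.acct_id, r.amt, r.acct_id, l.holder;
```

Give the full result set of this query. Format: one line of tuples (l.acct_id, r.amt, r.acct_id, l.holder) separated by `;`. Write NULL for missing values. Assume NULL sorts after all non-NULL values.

(2, NULL, NULL, Pia); (2, NULL, NULL, Uma); (2, NULL, NULL, Yara); (3, 180, 3, Liam); (4, NULL, NULL, Quinn); (5, 267, 5, Judy); (5, 267, 5, Nora); (8, NULL, NULL, Zane); (NULL, 115, 9, NULL); (NULL, 157, 9, NULL); (NULL, 202, 6, NULL); (NULL, 248, 6, NULL); (NULL, 269, 6, NULL); (NULL, NULL, 6, NULL)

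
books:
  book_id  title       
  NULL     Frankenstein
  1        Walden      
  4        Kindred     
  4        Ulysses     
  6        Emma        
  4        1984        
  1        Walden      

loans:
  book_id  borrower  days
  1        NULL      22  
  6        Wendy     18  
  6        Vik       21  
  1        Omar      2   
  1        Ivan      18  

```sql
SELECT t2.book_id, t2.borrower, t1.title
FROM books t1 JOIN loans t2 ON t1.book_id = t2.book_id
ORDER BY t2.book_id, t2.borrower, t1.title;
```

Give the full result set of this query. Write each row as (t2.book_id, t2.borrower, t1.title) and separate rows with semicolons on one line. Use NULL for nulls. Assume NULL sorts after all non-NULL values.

(1, Ivan, Walden); (1, Ivan, Walden); (1, Omar, Walden); (1, Omar, Walden); (1, NULL, Walden); (1, NULL, Walden); (6, Vik, Emma); (6, Wendy, Emma)

INNER JOIN keeps only pairs where the ON condition holds.
Matching on t1.book_id = t2.book_id. A NULL in a compared column never satisfies the condition.
- t1[0] book_id=NULL → no match; dropped.
- t1[1] book_id=1 → 3 match(es) in t2 → 3 row(s).
- t1[2] book_id=4 → no match; dropped.
- t1[3] book_id=4 → no match; dropped.
- t1[4] book_id=6 → 2 match(es) in t2 → 2 row(s).
- t1[5] book_id=4 → no match; dropped.
- t1[6] book_id=1 → 3 match(es) in t2 → 3 row(s).
After projecting and ordering:
t2.book_id | t2.borrower | t1.title
1 | Ivan | Walden
1 | Ivan | Walden
1 | Omar | Walden
1 | Omar | Walden
1 | NULL | Walden
1 | NULL | Walden
6 | Vik | Emma
6 | Wendy | Emma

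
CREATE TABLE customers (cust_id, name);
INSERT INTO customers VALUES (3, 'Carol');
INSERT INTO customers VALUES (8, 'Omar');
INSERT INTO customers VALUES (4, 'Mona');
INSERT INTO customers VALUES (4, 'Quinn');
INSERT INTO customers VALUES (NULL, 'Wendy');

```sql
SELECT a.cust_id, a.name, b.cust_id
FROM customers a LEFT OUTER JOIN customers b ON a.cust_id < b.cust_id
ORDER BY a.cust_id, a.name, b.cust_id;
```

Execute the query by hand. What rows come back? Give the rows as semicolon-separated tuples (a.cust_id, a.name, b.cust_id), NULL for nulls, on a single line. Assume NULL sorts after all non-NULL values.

(3, Carol, 4); (3, Carol, 4); (3, Carol, 8); (4, Mona, 8); (4, Quinn, 8); (8, Omar, NULL); (NULL, Wendy, NULL)

LEFT JOIN keeps every row from `customers a`; unmatched rows get NULL for `customers b`'s columns.
Matching on a.cust_id < b.cust_id. A NULL in a compared column never satisfies the condition.
Matched pairs: 5; unmatched a rows kept: 2.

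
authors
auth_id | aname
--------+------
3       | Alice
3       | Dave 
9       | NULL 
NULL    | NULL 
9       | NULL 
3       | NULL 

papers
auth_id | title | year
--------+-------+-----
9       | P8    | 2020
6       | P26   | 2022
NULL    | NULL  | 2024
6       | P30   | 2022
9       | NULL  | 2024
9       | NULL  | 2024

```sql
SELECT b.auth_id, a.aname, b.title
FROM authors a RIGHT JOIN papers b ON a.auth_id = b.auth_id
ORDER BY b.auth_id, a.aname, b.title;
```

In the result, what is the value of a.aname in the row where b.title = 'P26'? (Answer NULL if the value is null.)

NULL

RIGHT JOIN keeps every row from `papers`; unmatched rows get NULL for `authors`'s columns.
Matching on a.auth_id = b.auth_id. A NULL in a compared column never satisfies the condition.
- a[0] auth_id=3 → no match.
- a[1] auth_id=3 → no match.
- a[2] auth_id=9 → 3 match(es) in b → 3 row(s).
- a[3] auth_id=NULL → no match.
- a[4] auth_id=9 → 3 match(es) in b → 3 row(s).
- a[5] auth_id=3 → no match.
- plus 3 unmatched b row(s), each kept with NULL a columns.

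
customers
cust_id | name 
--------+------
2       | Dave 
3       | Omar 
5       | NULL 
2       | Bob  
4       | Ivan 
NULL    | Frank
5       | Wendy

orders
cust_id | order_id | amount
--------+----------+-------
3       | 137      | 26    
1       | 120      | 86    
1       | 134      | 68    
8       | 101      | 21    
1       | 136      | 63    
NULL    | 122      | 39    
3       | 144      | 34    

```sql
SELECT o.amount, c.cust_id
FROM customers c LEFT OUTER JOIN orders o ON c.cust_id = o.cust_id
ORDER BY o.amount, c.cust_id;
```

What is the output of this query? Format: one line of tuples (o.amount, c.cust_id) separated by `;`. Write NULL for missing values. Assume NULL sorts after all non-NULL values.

(26, 3); (34, 3); (NULL, 2); (NULL, 2); (NULL, 4); (NULL, 5); (NULL, 5); (NULL, NULL)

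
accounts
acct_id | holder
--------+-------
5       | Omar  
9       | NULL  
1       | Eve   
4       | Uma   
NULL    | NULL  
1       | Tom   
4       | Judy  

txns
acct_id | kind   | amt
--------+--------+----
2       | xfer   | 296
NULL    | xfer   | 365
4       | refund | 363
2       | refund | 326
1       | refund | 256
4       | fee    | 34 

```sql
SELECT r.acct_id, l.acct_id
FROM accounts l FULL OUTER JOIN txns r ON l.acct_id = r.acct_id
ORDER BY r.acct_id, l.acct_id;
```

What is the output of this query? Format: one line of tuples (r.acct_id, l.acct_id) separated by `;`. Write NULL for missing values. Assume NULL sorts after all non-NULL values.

FULL OUTER JOIN keeps every row from both sides; unmatched rows get NULL for the other side's columns.
Matching on l.acct_id = r.acct_id. A NULL in a compared column never satisfies the condition.
- l[0] acct_id=5 → no match; kept with NULLs on the r side.
- l[1] acct_id=9 → no match; kept with NULLs on the r side.
- l[2] acct_id=1 → 1 match(es) in r → 1 row(s).
- l[3] acct_id=4 → 2 match(es) in r → 2 row(s).
- l[4] acct_id=NULL → no match; kept with NULLs on the r side.
- l[5] acct_id=1 → 1 match(es) in r → 1 row(s).
- l[6] acct_id=4 → 2 match(es) in r → 2 row(s).
- 3 row(s) from r found no l partner → padded with NULL.

(1, 1); (1, 1); (2, NULL); (2, NULL); (4, 4); (4, 4); (4, 4); (4, 4); (NULL, 5); (NULL, 9); (NULL, NULL); (NULL, NULL)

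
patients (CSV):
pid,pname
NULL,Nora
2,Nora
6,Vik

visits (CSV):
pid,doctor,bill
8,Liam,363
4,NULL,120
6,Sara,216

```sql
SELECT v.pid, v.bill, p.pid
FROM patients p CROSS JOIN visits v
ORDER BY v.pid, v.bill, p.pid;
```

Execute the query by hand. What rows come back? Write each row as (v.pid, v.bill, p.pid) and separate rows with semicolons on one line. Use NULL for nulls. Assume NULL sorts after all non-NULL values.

CROSS JOIN pairs every row of `patients` with every row of `visits`: 3 × 3 = 9 rows.
After projecting and ordering:
v.pid | v.bill | p.pid
4 | 120 | 2
4 | 120 | 6
4 | 120 | NULL
6 | 216 | 2
6 | 216 | 6
6 | 216 | NULL
8 | 363 | 2
8 | 363 | 6
8 | 363 | NULL

(4, 120, 2); (4, 120, 6); (4, 120, NULL); (6, 216, 2); (6, 216, 6); (6, 216, NULL); (8, 363, 2); (8, 363, 6); (8, 363, NULL)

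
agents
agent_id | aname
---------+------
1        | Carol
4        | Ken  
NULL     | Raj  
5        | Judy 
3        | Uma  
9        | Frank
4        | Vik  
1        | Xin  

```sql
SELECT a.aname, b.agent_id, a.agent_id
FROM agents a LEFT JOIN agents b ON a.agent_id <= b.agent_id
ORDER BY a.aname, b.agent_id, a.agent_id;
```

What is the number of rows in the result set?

31

LEFT JOIN keeps every row from `agents a`; unmatched rows get NULL for `agents b`'s columns.
Matching on a.agent_id <= b.agent_id. A NULL in a compared column never satisfies the condition.
- agent_id=1: 7 matching b row(s), so 7 row(s) emitted.
- agent_id=4: 4 matching b row(s), so 4 row(s) emitted.
- agent_id=NULL: no b row matches, row kept with b columns NULL.
- agent_id=5: 2 matching b row(s), so 2 row(s) emitted.
- agent_id=3: 5 matching b row(s), so 5 row(s) emitted.
- agent_id=9: 1 matching b row(s), so 1 row(s) emitted.
- agent_id=4: 4 matching b row(s), so 4 row(s) emitted.
- agent_id=1: 7 matching b row(s), so 7 row(s) emitted.
Total: 30 matched + 1 padded = 31 rows.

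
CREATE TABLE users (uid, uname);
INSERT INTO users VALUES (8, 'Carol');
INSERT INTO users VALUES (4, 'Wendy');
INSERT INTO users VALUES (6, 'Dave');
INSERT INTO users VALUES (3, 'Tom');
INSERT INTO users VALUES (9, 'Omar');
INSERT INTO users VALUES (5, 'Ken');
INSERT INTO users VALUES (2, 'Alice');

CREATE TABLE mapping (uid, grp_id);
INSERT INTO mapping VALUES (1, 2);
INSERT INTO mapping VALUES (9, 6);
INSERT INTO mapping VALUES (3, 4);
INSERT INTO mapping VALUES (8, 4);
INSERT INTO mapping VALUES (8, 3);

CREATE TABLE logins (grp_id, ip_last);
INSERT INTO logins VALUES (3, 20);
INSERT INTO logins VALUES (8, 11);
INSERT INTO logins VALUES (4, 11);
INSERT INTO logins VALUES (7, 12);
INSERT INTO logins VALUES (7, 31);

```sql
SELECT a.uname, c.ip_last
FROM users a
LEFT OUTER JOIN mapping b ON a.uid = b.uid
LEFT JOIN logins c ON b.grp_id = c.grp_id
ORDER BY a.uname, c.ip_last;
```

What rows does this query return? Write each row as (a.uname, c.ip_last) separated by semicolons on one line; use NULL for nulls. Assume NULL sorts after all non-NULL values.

Evaluate left to right. First `users a LEFT JOIN mapping b` on uid: 8 row(s).
Then LEFT JOIN `logins c` on grp_id: each of those 8 rows is kept; rows whose b.grp_id has no match in c get NULL for c's columns.

(Alice, NULL); (Carol, 11); (Carol, 20); (Dave, NULL); (Ken, NULL); (Omar, NULL); (Tom, 11); (Wendy, NULL)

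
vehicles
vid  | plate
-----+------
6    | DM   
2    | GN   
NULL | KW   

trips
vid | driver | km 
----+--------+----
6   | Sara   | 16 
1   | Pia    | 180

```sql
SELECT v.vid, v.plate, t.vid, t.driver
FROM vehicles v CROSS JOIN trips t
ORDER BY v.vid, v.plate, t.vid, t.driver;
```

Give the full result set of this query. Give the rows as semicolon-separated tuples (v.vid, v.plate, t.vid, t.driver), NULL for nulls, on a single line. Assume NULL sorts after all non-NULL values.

(2, GN, 1, Pia); (2, GN, 6, Sara); (6, DM, 1, Pia); (6, DM, 6, Sara); (NULL, KW, 1, Pia); (NULL, KW, 6, Sara)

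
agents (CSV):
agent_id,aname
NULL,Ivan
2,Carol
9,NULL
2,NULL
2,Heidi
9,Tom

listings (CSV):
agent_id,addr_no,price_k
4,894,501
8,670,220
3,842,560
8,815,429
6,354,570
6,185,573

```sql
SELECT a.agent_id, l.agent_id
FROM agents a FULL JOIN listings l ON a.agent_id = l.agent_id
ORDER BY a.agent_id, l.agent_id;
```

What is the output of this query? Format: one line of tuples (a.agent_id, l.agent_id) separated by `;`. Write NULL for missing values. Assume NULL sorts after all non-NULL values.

(2, NULL); (2, NULL); (2, NULL); (9, NULL); (9, NULL); (NULL, 3); (NULL, 4); (NULL, 6); (NULL, 6); (NULL, 8); (NULL, 8); (NULL, NULL)

FULL OUTER JOIN keeps every row from both sides; unmatched rows get NULL for the other side's columns.
Matching on a.agent_id = l.agent_id. A NULL in a compared column never satisfies the condition.
- a[0] agent_id=NULL → no match; kept with NULLs on the l side.
- a[1] agent_id=2 → no match; kept with NULLs on the l side.
- a[2] agent_id=9 → no match; kept with NULLs on the l side.
- a[3] agent_id=2 → no match; kept with NULLs on the l side.
- a[4] agent_id=2 → no match; kept with NULLs on the l side.
- a[5] agent_id=9 → no match; kept with NULLs on the l side.
- 6 l row(s) had no a match → kept, a columns NULL.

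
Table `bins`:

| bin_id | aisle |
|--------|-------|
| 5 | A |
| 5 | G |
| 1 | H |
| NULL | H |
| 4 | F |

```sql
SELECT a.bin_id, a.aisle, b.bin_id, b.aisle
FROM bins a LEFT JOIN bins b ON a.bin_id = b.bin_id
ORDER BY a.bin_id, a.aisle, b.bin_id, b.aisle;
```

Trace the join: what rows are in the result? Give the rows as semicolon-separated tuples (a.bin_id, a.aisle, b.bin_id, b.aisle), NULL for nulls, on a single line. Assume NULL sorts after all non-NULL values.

LEFT JOIN keeps every row from `bins a`; unmatched rows get NULL for `bins b`'s columns.
Matching on a.bin_id = b.bin_id. A NULL in a compared column never satisfies the condition.
- a (bin_id=5) pairs with 2 row(s) of b.
- a (bin_id=5) pairs with 2 row(s) of b.
- a (bin_id=1) pairs with 1 row(s) of b.
- a (bin_id=NULL) has no partner → padded with NULL.
- a (bin_id=4) pairs with 1 row(s) of b.
After projecting and ordering:
a.bin_id | a.aisle | b.bin_id | b.aisle
1 | H | 1 | H
4 | F | 4 | F
5 | A | 5 | A
5 | A | 5 | G
5 | G | 5 | A
5 | G | 5 | G
NULL | H | NULL | NULL

(1, H, 1, H); (4, F, 4, F); (5, A, 5, A); (5, A, 5, G); (5, G, 5, A); (5, G, 5, G); (NULL, H, NULL, NULL)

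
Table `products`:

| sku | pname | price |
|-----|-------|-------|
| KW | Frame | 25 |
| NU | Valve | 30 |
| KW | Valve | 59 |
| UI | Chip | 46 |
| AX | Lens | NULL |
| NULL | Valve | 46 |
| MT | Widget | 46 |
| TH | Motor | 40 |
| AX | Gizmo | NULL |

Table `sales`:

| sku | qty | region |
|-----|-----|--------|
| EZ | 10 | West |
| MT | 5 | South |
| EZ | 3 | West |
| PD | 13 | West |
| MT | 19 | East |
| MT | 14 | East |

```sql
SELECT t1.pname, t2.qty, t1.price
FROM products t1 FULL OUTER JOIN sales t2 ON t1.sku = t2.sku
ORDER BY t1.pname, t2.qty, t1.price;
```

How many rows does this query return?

14

FULL OUTER JOIN keeps every row from both sides; unmatched rows get NULL for the other side's columns.
Matching on t1.sku = t2.sku. A NULL in a compared column never satisfies the condition.
- t1 (sku=KW) has no partner → padded with NULL.
- t1 (sku=NU) has no partner → padded with NULL.
- t1 (sku=KW) has no partner → padded with NULL.
- t1 (sku=UI) has no partner → padded with NULL.
- t1 (sku=AX) has no partner → padded with NULL.
- t1 (sku=NULL) has no partner → padded with NULL.
- t1 (sku=MT) pairs with 3 row(s) of t2.
- t1 (sku=TH) has no partner → padded with NULL.
- t1 (sku=AX) has no partner → padded with NULL.
- 3 t2 row(s) had no t1 match → kept, t1 columns NULL.
Total: 3 matched + 11 padded = 14 rows.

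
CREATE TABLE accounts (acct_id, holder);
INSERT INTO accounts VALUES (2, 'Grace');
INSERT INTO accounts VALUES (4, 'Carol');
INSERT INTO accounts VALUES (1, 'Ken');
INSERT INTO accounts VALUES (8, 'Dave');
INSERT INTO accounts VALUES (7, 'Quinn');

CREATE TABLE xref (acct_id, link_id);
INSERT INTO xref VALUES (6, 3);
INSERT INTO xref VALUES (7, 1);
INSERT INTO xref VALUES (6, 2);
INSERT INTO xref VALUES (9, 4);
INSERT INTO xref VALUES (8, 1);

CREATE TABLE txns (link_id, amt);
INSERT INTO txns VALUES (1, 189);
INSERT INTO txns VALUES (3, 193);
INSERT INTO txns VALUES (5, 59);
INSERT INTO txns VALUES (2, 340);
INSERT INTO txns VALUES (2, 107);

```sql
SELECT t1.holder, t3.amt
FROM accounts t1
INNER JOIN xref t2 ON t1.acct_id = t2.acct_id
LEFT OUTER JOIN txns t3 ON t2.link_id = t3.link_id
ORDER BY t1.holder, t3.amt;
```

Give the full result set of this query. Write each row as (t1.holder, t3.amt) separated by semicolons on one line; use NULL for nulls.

(Dave, 189); (Quinn, 189)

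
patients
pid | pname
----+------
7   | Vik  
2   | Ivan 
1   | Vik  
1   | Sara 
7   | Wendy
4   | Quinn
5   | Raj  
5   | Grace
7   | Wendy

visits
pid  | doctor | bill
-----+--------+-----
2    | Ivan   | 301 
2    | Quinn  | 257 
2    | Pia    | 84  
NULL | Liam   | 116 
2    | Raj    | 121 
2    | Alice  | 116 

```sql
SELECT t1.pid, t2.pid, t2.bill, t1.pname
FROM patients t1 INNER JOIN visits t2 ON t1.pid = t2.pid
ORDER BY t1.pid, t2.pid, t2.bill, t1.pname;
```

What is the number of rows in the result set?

INNER JOIN keeps only pairs where the ON condition holds.
Matching on t1.pid = t2.pid. A NULL in a compared column never satisfies the condition.
Matched pairs: 5.
Total: 5 rows.

5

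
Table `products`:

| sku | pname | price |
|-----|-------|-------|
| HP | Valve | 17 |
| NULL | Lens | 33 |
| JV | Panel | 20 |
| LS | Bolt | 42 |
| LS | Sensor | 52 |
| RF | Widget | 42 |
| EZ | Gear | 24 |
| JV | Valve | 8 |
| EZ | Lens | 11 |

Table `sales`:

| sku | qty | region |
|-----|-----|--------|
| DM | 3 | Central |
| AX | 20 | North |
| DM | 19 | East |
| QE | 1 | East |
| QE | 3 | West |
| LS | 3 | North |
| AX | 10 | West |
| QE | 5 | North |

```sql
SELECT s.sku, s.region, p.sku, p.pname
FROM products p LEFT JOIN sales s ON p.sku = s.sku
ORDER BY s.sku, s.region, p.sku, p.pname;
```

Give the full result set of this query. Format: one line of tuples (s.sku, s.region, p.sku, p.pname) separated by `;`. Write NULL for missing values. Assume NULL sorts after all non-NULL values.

(LS, North, LS, Bolt); (LS, North, LS, Sensor); (NULL, NULL, EZ, Gear); (NULL, NULL, EZ, Lens); (NULL, NULL, HP, Valve); (NULL, NULL, JV, Panel); (NULL, NULL, JV, Valve); (NULL, NULL, RF, Widget); (NULL, NULL, NULL, Lens)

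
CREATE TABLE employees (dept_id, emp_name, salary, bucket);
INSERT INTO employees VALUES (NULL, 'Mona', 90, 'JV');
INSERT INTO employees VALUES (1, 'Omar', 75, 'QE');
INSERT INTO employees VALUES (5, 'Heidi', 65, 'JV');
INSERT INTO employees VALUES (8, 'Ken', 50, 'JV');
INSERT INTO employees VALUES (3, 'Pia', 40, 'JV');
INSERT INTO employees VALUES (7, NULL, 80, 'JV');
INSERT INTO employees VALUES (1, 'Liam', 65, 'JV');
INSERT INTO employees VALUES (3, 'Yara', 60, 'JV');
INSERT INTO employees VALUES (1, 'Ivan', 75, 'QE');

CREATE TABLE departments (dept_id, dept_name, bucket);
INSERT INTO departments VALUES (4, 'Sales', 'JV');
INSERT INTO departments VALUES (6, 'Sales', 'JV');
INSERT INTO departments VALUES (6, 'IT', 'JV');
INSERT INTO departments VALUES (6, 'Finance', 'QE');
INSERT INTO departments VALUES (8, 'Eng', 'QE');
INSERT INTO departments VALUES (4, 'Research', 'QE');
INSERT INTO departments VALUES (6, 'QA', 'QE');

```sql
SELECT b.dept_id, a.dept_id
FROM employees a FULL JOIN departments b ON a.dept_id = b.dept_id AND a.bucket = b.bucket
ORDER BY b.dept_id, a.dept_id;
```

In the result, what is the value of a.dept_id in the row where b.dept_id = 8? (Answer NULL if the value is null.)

NULL

FULL OUTER JOIN keeps every row from both sides; unmatched rows get NULL for the other side's columns.
Matching on a.dept_id = b.dept_id AND a.bucket = b.bucket. A NULL in a compared column never satisfies the condition.
Matched pairs: 0; unmatched a rows kept: 9; unmatched b rows kept: 7.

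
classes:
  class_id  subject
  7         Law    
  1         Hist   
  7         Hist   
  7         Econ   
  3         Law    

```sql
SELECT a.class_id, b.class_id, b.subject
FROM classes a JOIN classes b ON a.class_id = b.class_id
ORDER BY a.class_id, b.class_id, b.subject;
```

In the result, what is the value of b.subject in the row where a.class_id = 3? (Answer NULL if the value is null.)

Law

INNER JOIN keeps only pairs where the ON condition holds.
Matching on a.class_id = b.class_id.
- class_id=7: 3 matching b row(s), so 3 row(s) emitted.
- class_id=1: 1 matching b row(s), so 1 row(s) emitted.
- class_id=7: 3 matching b row(s), so 3 row(s) emitted.
- class_id=7: 3 matching b row(s), so 3 row(s) emitted.
- class_id=3: 1 matching b row(s), so 1 row(s) emitted.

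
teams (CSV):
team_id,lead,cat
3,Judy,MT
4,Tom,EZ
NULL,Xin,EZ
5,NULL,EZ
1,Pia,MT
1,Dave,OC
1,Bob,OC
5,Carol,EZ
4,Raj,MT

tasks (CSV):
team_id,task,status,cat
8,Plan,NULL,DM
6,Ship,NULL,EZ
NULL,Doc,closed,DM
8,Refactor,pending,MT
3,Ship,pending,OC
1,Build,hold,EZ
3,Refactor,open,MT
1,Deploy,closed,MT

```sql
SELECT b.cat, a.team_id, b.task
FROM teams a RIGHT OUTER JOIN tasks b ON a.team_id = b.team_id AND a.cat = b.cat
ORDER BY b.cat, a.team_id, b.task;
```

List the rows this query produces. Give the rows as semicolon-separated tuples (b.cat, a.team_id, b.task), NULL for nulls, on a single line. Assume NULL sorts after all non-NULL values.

(DM, NULL, Doc); (DM, NULL, Plan); (EZ, NULL, Build); (EZ, NULL, Ship); (MT, 1, Deploy); (MT, 3, Refactor); (MT, NULL, Refactor); (OC, NULL, Ship)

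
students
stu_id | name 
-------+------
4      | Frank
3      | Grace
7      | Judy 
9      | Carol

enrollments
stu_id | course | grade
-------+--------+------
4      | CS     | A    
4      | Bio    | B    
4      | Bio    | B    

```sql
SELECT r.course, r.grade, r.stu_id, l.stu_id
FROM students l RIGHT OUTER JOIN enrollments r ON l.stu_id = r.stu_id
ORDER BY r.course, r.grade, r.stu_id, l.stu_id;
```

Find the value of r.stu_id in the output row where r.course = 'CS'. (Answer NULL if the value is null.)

RIGHT JOIN keeps every row from `enrollments`; unmatched rows get NULL for `students`'s columns.
Matching on l.stu_id = r.stu_id.
- l row (stu_id=4): matches 3 r row(s) → 3 output row(s).
- l row (stu_id=3): no match.
- l row (stu_id=7): no match.
- l row (stu_id=9): no match.
- every r row matched at least one l row.

4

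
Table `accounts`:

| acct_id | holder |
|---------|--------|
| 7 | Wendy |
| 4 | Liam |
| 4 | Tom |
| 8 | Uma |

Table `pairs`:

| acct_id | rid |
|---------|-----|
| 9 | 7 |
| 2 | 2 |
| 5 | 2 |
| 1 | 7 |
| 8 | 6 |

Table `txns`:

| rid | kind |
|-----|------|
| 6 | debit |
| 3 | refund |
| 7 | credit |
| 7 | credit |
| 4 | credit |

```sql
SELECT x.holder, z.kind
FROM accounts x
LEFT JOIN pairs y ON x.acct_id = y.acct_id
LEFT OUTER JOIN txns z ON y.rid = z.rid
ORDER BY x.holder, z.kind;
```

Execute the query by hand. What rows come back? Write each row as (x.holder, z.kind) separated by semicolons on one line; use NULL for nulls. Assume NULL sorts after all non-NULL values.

(Liam, NULL); (Tom, NULL); (Uma, debit); (Wendy, NULL)

Joins associate left-to-right: accounts LEFT JOIN pairs on acct_id gives 4 intermediate row(s).
Then LEFT JOIN `txns z` on rid: each of those 4 rows is kept; rows whose y.rid has no match in z get NULL for z's columns.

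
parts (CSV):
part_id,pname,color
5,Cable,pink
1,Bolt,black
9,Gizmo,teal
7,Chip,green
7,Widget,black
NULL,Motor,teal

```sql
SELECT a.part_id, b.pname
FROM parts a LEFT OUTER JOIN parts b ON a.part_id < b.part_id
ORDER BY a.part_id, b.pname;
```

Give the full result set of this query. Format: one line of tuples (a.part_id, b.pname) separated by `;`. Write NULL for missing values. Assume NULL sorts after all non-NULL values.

(1, Cable); (1, Chip); (1, Gizmo); (1, Widget); (5, Chip); (5, Gizmo); (5, Widget); (7, Gizmo); (7, Gizmo); (9, NULL); (NULL, NULL)

LEFT JOIN keeps every row from `parts a`; unmatched rows get NULL for `parts b`'s columns.
Matching on a.part_id < b.part_id. A NULL in a compared column never satisfies the condition.
- part_id=5: 3 matching b row(s), so 3 row(s) emitted.
- part_id=1: 4 matching b row(s), so 4 row(s) emitted.
- part_id=9: no b row matches, row kept with b columns NULL.
- part_id=7: 1 matching b row(s), so 1 row(s) emitted.
- part_id=7: 1 matching b row(s), so 1 row(s) emitted.
- part_id=NULL: no b row matches, row kept with b columns NULL.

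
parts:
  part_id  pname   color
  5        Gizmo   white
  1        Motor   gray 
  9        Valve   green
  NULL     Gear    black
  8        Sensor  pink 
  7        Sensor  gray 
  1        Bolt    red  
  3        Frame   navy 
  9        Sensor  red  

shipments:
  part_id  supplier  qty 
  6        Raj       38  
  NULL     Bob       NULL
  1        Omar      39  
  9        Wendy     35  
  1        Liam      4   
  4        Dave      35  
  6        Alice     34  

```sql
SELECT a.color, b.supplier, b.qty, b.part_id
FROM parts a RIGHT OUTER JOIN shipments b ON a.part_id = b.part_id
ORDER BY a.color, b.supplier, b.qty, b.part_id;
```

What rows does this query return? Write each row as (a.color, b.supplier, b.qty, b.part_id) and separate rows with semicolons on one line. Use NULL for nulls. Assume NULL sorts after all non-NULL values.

(gray, Liam, 4, 1); (gray, Omar, 39, 1); (green, Wendy, 35, 9); (red, Liam, 4, 1); (red, Omar, 39, 1); (red, Wendy, 35, 9); (NULL, Alice, 34, 6); (NULL, Bob, NULL, NULL); (NULL, Dave, 35, 4); (NULL, Raj, 38, 6)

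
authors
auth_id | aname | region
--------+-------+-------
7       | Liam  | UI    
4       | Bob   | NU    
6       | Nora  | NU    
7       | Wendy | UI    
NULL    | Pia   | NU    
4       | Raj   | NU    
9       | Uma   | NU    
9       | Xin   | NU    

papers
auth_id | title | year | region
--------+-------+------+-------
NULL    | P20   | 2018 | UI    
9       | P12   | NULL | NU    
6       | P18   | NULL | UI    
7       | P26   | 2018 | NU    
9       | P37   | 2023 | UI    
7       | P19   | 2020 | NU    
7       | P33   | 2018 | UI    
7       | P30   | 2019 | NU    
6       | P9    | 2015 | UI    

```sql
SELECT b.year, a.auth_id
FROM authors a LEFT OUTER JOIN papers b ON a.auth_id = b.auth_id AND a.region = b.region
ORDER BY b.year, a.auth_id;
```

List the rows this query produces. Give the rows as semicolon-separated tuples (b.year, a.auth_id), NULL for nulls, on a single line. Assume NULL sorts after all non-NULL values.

LEFT JOIN keeps every row from `authors`; unmatched rows get NULL for `papers`'s columns.
Matching on a.auth_id = b.auth_id AND a.region = b.region. A NULL in a compared column never satisfies the condition.
- a (auth_id=7, region=UI) pairs with 1 row(s) of b.
- a (auth_id=4, region=NU) has no partner → padded with NULL.
- a (auth_id=6, region=NU) has no partner → padded with NULL.
- a (auth_id=7, region=UI) pairs with 1 row(s) of b.
- a (auth_id=NULL, region=NU) has no partner → padded with NULL.
- a (auth_id=4, region=NU) has no partner → padded with NULL.
- a (auth_id=9, region=NU) pairs with 1 row(s) of b.
- a (auth_id=9, region=NU) pairs with 1 row(s) of b.
After projecting and ordering:
b.year | a.auth_id
2018 | 7
2018 | 7
NULL | 4
NULL | 4
NULL | 6
NULL | 9
NULL | 9
NULL | NULL

(2018, 7); (2018, 7); (NULL, 4); (NULL, 4); (NULL, 6); (NULL, 9); (NULL, 9); (NULL, NULL)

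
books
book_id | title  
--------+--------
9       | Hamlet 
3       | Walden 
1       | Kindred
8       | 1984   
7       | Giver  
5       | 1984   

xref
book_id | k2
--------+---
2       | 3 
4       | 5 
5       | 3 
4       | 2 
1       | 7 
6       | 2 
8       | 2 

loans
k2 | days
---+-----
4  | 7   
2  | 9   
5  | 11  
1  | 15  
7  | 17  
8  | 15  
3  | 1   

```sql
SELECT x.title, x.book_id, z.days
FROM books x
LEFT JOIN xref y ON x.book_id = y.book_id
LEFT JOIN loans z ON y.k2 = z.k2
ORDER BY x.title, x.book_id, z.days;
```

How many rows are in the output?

6

Joins associate left-to-right: books LEFT JOIN xref on book_id gives 6 intermediate row(s).
Then LEFT JOIN `loans z` on k2: each of those 6 rows is kept; rows whose y.k2 has no match in z get NULL for z's columns.
Result: 6 row(s).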